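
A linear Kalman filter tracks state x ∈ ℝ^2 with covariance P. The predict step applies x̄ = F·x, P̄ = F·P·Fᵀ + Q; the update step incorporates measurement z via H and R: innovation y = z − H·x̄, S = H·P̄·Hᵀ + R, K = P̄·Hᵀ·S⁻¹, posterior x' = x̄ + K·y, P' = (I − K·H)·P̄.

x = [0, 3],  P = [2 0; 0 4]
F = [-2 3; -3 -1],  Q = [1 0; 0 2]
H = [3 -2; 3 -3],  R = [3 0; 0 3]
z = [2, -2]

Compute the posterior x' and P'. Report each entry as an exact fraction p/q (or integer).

x̄ = F·x = [9, -3]
P̄ = F·P·Fᵀ + Q = [45 0; 0 24]
y = z − H·x̄ = [-31, -38]
S = H·P̄·Hᵀ + R = [504 549; 549 624]
K = P̄·Hᵀ·S⁻¹ = [75/97 -45/97; 1064/1455 -368/485]
x' = x̄ + K·y = [258/97, 4603/1455]
P' = (I − K·H)·P̄ = [315/97 360/97; 360/97 2168/485]

x' = [258/97, 4603/1455]
P' = [315/97 360/97; 360/97 2168/485]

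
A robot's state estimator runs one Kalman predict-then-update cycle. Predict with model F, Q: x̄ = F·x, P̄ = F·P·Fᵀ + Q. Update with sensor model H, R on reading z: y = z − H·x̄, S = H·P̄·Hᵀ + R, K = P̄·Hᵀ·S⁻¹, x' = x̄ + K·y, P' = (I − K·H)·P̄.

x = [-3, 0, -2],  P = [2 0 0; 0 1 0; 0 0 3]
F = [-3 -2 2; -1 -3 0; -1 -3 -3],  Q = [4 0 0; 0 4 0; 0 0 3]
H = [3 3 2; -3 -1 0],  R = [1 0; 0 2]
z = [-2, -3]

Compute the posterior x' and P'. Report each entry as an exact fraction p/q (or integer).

x' = [226231/128369, -311542/128369, 5202/128369]
P' = [75082/128369 -136602/128369 89448/128369; -136602/128369 396940/128369 -381494/128369; 89448/128369 -381494/128369 460782/128369]

x̄ = F·x = [5, 3, 9]
P̄ = F·P·Fᵀ + Q = [38 12 -6; 12 15 11; -6 11 41]
y = z − H·x̄ = [-44, 15]
S = H·P̄·Hᵀ + R = [918 -517; -517 431]
K = P̄·Hᵀ·S⁻¹ = [-5664/128369 -44322/128369; 18026/128369 6433/128369; 45426/128369 56575/128369]
x' = x̄ + K·y = [226231/128369, -311542/128369, 5202/128369]
P' = (I − K·H)·P̄ = [75082/128369 -136602/128369 89448/128369; -136602/128369 396940/128369 -381494/128369; 89448/128369 -381494/128369 460782/128369]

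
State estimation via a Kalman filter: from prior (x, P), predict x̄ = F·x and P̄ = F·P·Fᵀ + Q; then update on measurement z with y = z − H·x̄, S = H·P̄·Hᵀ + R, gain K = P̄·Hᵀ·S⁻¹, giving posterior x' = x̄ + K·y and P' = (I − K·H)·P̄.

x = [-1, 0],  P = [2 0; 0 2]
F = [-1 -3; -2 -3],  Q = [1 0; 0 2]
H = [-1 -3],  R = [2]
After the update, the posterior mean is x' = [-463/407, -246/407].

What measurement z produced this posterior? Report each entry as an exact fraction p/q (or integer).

x̄ = F·x = [1, 2]
P̄ = F·P·Fᵀ + Q = [21 22; 22 28]
S = H·P̄·Hᵀ + R = [407]
K = P̄·Hᵀ·S⁻¹ = [-87/407; -106/407]
x' − x̄ = [-870/407, -1060/407] = K·y
y = (KᵀK)⁻¹·Kᵀ·(x' − x̄) = [10]
z = y + H·x̄ = [10] + [-7] = [3]

z = [3]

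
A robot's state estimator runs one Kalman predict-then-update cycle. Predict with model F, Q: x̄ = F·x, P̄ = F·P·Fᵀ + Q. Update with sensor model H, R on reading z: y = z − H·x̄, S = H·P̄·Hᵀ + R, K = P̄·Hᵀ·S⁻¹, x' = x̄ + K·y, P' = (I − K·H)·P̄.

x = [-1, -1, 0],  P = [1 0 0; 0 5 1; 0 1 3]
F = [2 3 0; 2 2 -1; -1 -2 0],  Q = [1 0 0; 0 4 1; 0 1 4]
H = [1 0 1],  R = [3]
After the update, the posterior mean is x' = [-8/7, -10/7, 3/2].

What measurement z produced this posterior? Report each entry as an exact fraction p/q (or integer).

z = [1]

x̄ = F·x = [-5, -4, 3]
P̄ = F·P·Fᵀ + Q = [50 31 -32; 31 27 -19; -32 -19 25]
S = H·P̄·Hᵀ + R = [14]
K = P̄·Hᵀ·S⁻¹ = [9/7; 6/7; -1/2]
x' − x̄ = [27/7, 18/7, -3/2] = K·y
y = (KᵀK)⁻¹·Kᵀ·(x' − x̄) = [3]
z = y + H·x̄ = [3] + [-2] = [1]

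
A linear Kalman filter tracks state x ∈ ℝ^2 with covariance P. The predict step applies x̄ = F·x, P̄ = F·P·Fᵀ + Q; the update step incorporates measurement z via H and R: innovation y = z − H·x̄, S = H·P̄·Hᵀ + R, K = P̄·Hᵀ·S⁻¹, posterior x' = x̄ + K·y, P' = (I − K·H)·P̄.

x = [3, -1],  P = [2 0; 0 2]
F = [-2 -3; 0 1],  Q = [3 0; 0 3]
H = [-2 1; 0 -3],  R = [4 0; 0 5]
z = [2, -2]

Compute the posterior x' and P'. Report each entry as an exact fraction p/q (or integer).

x̄ = F·x = [-3, -1]
P̄ = F·P·Fᵀ + Q = [29 -6; -6 5]
y = z − H·x̄ = [-3, -5]
S = H·P̄·Hᵀ + R = [149 -51; -51 50]
K = P̄·Hᵀ·S⁻¹ = [-2282/4849 -582/4849; 85/4849 -1368/4849]
x' = x̄ + K·y = [-4791/4849, 1736/4849]
P' = (I − K·H)·P̄ = [5049/4849 970/4849; 970/4849 2280/4849]

x' = [-4791/4849, 1736/4849]
P' = [5049/4849 970/4849; 970/4849 2280/4849]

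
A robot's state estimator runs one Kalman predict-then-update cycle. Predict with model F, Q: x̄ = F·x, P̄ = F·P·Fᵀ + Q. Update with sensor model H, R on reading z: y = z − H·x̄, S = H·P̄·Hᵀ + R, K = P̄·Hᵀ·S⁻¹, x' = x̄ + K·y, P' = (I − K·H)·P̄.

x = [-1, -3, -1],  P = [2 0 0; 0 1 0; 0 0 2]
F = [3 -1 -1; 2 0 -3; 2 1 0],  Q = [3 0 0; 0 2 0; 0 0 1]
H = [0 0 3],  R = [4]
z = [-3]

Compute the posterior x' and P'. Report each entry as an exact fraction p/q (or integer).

x' = [245/47, 191/47, -55/47]
P' = [1167/94 450/47 22/47; 450/47 1028/47 16/47; 22/47 16/47 20/47]

x̄ = F·x = [1, 1, -5]
P̄ = F·P·Fᵀ + Q = [24 18 11; 18 28 8; 11 8 10]
y = z − H·x̄ = [12]
S = H·P̄·Hᵀ + R = [94]
K = P̄·Hᵀ·S⁻¹ = [33/94; 12/47; 15/47]
x' = x̄ + K·y = [245/47, 191/47, -55/47]
P' = (I − K·H)·P̄ = [1167/94 450/47 22/47; 450/47 1028/47 16/47; 22/47 16/47 20/47]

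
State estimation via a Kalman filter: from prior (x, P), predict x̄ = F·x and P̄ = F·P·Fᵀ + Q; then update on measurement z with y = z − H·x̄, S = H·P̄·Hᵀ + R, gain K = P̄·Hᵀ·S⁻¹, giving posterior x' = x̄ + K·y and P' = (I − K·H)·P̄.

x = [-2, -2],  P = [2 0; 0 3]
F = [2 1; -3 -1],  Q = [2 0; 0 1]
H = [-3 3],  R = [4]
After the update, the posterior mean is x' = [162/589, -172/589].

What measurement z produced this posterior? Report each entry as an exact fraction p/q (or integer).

z = [-2]

x̄ = F·x = [-6, 8]
P̄ = F·P·Fᵀ + Q = [13 -15; -15 22]
S = H·P̄·Hᵀ + R = [589]
K = P̄·Hᵀ·S⁻¹ = [-84/589; 111/589]
x' − x̄ = [3696/589, -4884/589] = K·y
y = (KᵀK)⁻¹·Kᵀ·(x' − x̄) = [-44]
z = y + H·x̄ = [-44] + [42] = [-2]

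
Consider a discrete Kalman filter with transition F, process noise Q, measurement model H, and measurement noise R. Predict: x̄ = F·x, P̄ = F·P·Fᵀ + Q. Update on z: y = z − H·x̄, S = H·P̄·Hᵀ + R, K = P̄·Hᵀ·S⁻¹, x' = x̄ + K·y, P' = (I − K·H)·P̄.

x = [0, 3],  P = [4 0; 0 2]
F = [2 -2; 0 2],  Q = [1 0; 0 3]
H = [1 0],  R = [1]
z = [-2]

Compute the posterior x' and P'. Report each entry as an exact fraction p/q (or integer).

x̄ = F·x = [-6, 6]
P̄ = F·P·Fᵀ + Q = [25 -8; -8 11]
y = z − H·x̄ = [4]
S = H·P̄·Hᵀ + R = [26]
K = P̄·Hᵀ·S⁻¹ = [25/26; -4/13]
x' = x̄ + K·y = [-28/13, 62/13]
P' = (I − K·H)·P̄ = [25/26 -4/13; -4/13 111/13]

x' = [-28/13, 62/13]
P' = [25/26 -4/13; -4/13 111/13]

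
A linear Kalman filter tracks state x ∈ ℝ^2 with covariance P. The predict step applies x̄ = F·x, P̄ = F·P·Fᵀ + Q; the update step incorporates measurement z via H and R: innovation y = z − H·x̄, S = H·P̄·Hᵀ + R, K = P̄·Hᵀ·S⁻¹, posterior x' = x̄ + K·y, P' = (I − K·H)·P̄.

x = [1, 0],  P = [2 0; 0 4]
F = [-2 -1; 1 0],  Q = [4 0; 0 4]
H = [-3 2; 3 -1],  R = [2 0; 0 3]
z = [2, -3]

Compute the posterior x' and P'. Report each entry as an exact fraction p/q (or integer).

x̄ = F·x = [-2, 1]
P̄ = F·P·Fᵀ + Q = [16 -4; -4 6]
y = z − H·x̄ = [-6, 4]
S = H·P̄·Hᵀ + R = [218 -192; -192 177]
K = P̄·Hᵀ·S⁻¹ = [12/287 292/861; 132/287 114/287]
x' = x̄ + K·y = [-110/123, -7/41]
P' = (I − K·H)·P̄ = [608/861 316/287; 316/287 606/287]

x' = [-110/123, -7/41]
P' = [608/861 316/287; 316/287 606/287]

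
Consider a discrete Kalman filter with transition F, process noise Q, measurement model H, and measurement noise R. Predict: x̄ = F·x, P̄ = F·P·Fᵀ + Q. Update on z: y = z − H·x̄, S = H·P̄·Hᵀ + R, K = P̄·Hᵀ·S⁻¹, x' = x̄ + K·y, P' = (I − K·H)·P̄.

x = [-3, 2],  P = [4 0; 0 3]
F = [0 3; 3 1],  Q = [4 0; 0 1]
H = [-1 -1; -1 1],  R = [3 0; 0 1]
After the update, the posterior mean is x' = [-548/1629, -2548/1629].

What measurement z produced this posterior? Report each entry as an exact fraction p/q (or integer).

x̄ = F·x = [6, -7]
P̄ = F·P·Fᵀ + Q = [31 9; 9 40]
S = H·P̄·Hᵀ + R = [92 -9; -9 54]
K = P̄·Hᵀ·S⁻¹ = [-262/543 -2384/4887; -263/543 2411/4887]
x' − x̄ = [-10322/1629, 8855/1629] = K·y
y = (KᵀK)⁻¹·Kᵀ·(x' − x̄) = [1, 12]
z = y + H·x̄ = [1, 12] + [1, -13] = [2, -1]

z = [2, -1]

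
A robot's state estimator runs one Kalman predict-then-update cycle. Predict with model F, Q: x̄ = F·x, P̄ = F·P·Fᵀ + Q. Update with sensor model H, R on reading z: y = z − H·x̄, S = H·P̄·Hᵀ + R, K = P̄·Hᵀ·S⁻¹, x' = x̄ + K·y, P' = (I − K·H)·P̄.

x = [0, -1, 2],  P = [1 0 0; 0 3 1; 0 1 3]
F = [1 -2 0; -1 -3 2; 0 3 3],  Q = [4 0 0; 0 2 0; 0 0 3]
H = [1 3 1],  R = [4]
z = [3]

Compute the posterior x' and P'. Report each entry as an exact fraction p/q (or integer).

x' = [-22/81, 175/324, 209/108]
P' = [1121/81 325/81 -688/27; 325/81 1439/324 -1751/108; -688/27 -1751/108 2675/36]

x̄ = F·x = [2, 7, 3]
P̄ = F·P·Fᵀ + Q = [17 13 -24; 13 30 -12; -24 -12 75]
y = z − H·x̄ = [-23]
S = H·P̄·Hᵀ + R = [324]
K = P̄·Hᵀ·S⁻¹ = [8/81; 91/324; 5/108]
x' = x̄ + K·y = [-22/81, 175/324, 209/108]
P' = (I − K·H)·P̄ = [1121/81 325/81 -688/27; 325/81 1439/324 -1751/108; -688/27 -1751/108 2675/36]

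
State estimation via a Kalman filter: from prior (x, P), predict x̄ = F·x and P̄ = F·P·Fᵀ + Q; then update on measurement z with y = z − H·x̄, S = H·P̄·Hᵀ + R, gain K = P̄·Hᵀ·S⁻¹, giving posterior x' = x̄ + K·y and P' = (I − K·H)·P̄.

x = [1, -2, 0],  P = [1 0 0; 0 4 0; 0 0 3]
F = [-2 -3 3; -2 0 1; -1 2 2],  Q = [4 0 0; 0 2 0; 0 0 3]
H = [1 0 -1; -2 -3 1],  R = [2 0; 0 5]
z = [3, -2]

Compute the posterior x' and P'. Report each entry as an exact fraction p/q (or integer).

x' = [33408/19037, -19984/19037, -28005/19037]
P' = [103202/19037 -26194/19037 98672/19037; -26194/19037 19808/19037 -13364/19037; 98672/19037 -13364/19037 130112/19037]

x̄ = F·x = [4, -2, -5]
P̄ = F·P·Fᵀ + Q = [71 13 -4; 13 9 8; -4 8 32]
y = z − H·x̄ = [-6, 5]
S = H·P̄·Hᵀ + R = [113 -201; -201 526]
K = P̄·Hᵀ·S⁻¹ = [2265/19037 -5830/19037; -6415/19037 -4080/19037; -15720/19037 -5428/19037]
x' = x̄ + K·y = [33408/19037, -19984/19037, -28005/19037]
P' = (I − K·H)·P̄ = [103202/19037 -26194/19037 98672/19037; -26194/19037 19808/19037 -13364/19037; 98672/19037 -13364/19037 130112/19037]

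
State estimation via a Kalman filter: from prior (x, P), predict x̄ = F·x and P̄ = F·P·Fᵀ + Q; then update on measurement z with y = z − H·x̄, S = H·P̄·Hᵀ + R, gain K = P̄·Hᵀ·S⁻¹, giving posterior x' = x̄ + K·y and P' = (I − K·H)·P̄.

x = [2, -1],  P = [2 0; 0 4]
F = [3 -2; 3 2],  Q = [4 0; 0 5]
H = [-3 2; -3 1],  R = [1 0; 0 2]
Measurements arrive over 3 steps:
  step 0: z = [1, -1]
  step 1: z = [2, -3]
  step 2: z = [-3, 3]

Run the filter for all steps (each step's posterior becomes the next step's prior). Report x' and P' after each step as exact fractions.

step 0: x' = [17986/14621, 34955/14621], P' = [13378/14621 22174/14621; 22174/14621 39984/14621]
step 1: x' = [10925728/5075743, 147698431/35530201], P' = [3845830/5075743 6363786/5075743; 6363786/5075743 81565088/35530201]
step 2: x' = [-137386285984/74220115157, -294348414455/74220115157], P' = [55700292306/74220115157 92078839646/74220115157; 92078839646/74220115157 168605727728/74220115157]

step 0: x̄ = F·x = [8, 4]
step 0: P̄ = F·P·Fᵀ + Q = [38 2; 2 39]
step 0: y = z − H·x̄ = [17, 19]
step 0: S = H·P̄·Hᵀ + R = [475 402; 402 371]
step 0: K = P̄·Hᵀ·S⁻¹ = [4214/14621 -8980/14621; 13446/14621 -13269/14621]
step 0: x' = x̄ + K·y = [17986/14621, 34955/14621]
step 0: P' = (I − K·H)·P̄ = [13378/14621 22174/14621; 22174/14621 39984/14621]
step 1: x̄ = F·x = [-15952/14621, 123868/14621]
step 1: P̄ = F·P·Fᵀ + Q = [72734/14621 -39534/14621; -39534/14621 619531/14621]
step 1: y = z − H·x̄ = [-266350/14621, -215587/14621]
step 1: S = H·P̄·Hᵀ + R = [3621759/14621 2249474/14621; 2249474/14621 1540583/14621]
step 1: K = P̄·Hᵀ·S⁻¹ = [1190082/5075743 -2586852/5075743; 29490670/35530201 -26037209/35530201]
step 1: x' = x̄ + K·y = [10925728/5075743, 147698431/35530201]
step 1: P' = (I − K·H)·P̄ = [3845830/5075743 6363786/5075743; 6363786/5075743 81565088/35530201]
step 2: x̄ = F·x = [-65956574/35530201, 524837150/35530201]
step 2: P̄ = F·P·Fᵀ + Q = [176110422/35530201 -83973062/35530201; -83973062/35530201 1280756671/35530201]
step 2: y = z − H·x̄ = [-1354134625/35530201, -616116269/35530201]
step 2: S = H·P̄·Hᵀ + R = [7751227427/35530201 4902264698/35530201; 4902264698/35530201 3440649243/35530201]
step 2: K = P̄·Hᵀ·S⁻¹ = [17056802374/74220115157 -37511018636/74220115157; 60974936518/74220115157 -53815395605/74220115157]
step 2: x' = x̄ + K·y = [-137386285984/74220115157, -294348414455/74220115157]
step 2: P' = (I − K·H)·P̄ = [55700292306/74220115157 92078839646/74220115157; 92078839646/74220115157 168605727728/74220115157]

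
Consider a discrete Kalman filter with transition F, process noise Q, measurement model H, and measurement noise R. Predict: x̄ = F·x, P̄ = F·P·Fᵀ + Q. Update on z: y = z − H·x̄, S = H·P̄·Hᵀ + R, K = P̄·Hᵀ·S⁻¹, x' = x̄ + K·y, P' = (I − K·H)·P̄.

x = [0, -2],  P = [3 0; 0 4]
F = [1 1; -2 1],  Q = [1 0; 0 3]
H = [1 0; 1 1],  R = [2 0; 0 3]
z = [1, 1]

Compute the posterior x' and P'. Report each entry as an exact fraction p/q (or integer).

x' = [4/7, 0]
P' = [43/28 -11/8; -11/8 61/16]

x̄ = F·x = [-2, -2]
P̄ = F·P·Fᵀ + Q = [8 -2; -2 19]
y = z − H·x̄ = [3, 5]
S = H·P̄·Hᵀ + R = [10 6; 6 26]
K = P̄·Hᵀ·S⁻¹ = [43/56 3/56; -11/16 13/16]
x' = x̄ + K·y = [4/7, 0]
P' = (I − K·H)·P̄ = [43/28 -11/8; -11/8 61/16]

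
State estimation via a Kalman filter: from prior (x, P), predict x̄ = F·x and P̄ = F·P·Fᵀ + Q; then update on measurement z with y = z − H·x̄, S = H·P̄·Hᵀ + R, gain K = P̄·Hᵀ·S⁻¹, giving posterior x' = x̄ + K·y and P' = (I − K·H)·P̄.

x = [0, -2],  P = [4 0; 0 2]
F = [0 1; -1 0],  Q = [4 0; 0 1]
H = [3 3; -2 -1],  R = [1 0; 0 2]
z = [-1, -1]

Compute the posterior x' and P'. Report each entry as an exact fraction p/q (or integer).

x' = [142/499, -275/499]
P' = [582/499 -600/499; -600/499 670/499]

x̄ = F·x = [-2, 0]
P̄ = F·P·Fᵀ + Q = [6 0; 0 5]
y = z − H·x̄ = [5, -5]
S = H·P̄·Hᵀ + R = [100 -51; -51 31]
K = P̄·Hᵀ·S⁻¹ = [-54/499 -282/499; 210/499 265/499]
x' = x̄ + K·y = [142/499, -275/499]
P' = (I − K·H)·P̄ = [582/499 -600/499; -600/499 670/499]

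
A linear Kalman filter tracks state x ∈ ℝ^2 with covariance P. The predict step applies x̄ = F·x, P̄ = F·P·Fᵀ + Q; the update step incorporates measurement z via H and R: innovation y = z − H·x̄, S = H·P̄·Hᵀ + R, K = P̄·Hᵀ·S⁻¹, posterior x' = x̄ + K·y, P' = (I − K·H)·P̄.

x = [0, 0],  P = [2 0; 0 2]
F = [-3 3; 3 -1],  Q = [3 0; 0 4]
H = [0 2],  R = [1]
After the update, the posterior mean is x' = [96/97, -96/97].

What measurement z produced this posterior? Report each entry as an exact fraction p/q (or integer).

x̄ = F·x = [0, 0]
P̄ = F·P·Fᵀ + Q = [39 -24; -24 24]
S = H·P̄·Hᵀ + R = [97]
K = P̄·Hᵀ·S⁻¹ = [-48/97; 48/97]
x' − x̄ = [96/97, -96/97] = K·y
y = (KᵀK)⁻¹·Kᵀ·(x' − x̄) = [-2]
z = y + H·x̄ = [-2] + [0] = [-2]

z = [-2]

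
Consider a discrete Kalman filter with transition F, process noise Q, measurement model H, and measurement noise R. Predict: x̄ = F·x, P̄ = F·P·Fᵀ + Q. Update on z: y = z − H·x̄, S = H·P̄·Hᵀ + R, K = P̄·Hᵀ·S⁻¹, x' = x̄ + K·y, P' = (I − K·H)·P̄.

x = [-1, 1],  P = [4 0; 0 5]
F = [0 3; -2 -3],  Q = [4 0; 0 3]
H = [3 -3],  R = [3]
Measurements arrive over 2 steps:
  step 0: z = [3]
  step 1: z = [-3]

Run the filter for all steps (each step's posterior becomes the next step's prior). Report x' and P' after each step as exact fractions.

step 0: x̄ = F·x = [3, -1]
step 0: P̄ = F·P·Fᵀ + Q = [49 -45; -45 64]
step 0: y = z − H·x̄ = [-9]
step 0: S = H·P̄·Hᵀ + R = [1830]
step 0: K = P̄·Hᵀ·S⁻¹ = [47/305; -109/610]
step 0: x' = x̄ + K·y = [492/305, 371/610]
step 0: P' = (I − K·H)·P̄ = [1691/305 1644/305; 1644/305 3397/610]
step 1: x̄ = F·x = [1113/610, -3081/610]
step 1: P̄ = F·P·Fᵀ + Q = [33013/610 -50301/610; -50301/610 85387/610]
step 1: y = z − H·x̄ = [-7206/305]
step 1: S = H·P̄·Hᵀ + R = [986424/305]
step 1: K = P̄·Hᵀ·S⁻¹ = [41657/328808; -16961/82202]
step 1: x' = x̄ + K·y = [-192129/164404, -14463/82202]
step 1: P' = (I − K·H)·P̄ = [726401/328808 85593/41101; 85593/41101 188147/82202]

step 0: x' = [492/305, 371/610], P' = [1691/305 1644/305; 1644/305 3397/610]
step 1: x' = [-192129/164404, -14463/82202], P' = [726401/328808 85593/41101; 85593/41101 188147/82202]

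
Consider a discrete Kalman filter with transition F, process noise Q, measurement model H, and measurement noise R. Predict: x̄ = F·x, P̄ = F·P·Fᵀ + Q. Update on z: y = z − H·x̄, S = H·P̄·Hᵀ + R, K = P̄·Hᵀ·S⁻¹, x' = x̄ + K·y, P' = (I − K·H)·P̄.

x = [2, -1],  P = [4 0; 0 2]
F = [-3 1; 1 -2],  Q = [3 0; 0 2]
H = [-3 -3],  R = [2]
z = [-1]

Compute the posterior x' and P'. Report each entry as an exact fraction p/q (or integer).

x̄ = F·x = [-7, 4]
P̄ = F·P·Fᵀ + Q = [41 -16; -16 14]
y = z − H·x̄ = [-10]
S = H·P̄·Hᵀ + R = [209]
K = P̄·Hᵀ·S⁻¹ = [-75/209; 6/209]
x' = x̄ + K·y = [-713/209, 776/209]
P' = (I − K·H)·P̄ = [2944/209 -2894/209; -2894/209 2890/209]

x' = [-713/209, 776/209]
P' = [2944/209 -2894/209; -2894/209 2890/209]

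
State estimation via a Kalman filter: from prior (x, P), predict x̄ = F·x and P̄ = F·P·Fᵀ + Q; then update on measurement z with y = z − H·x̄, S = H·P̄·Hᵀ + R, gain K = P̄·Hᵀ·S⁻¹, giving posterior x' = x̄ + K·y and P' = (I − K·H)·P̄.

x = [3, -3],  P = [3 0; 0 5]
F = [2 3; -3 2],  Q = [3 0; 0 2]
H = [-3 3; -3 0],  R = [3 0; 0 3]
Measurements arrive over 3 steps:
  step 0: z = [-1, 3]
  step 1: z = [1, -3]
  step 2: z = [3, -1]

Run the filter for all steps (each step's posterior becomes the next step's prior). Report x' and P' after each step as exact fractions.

step 0: x' = [-1737/1600, -1549/1024], P' = [33/100 21/64; 21/64 673/1024]
step 1: x' = [2754951/3591478, 1871171/1795739], P' = [4340079/14365912 996381/3591478; 996381/3591478 1006032/1795739]
step 2: x' = [1130145957/3571587716, 4224126775/3571587716], P' = [2148034809/7143175432 1969637607/7143175432; 1969637607/7143175432 3986791601/7143175432]

step 0: x̄ = F·x = [-3, -15]
step 0: P̄ = F·P·Fᵀ + Q = [60 12; 12 49]
step 0: y = z − H·x̄ = [35, -6]
step 0: S = H·P̄·Hᵀ + R = [768 432; 432 543]
step 0: K = P̄·Hᵀ·S⁻¹ = [-3/1600 -33/100; 337/1024 -21/64]
step 0: x' = x̄ + K·y = [-1737/1600, -1549/1024]
step 0: P' = (I − K·H)·P̄ = [33/100 21/64; 21/64 673/1024]
step 1: x̄ = F·x = [-171759/25600, 2963/12800]
step 1: P̄ = F·P·Fᵀ + Q = [362817/25600 4131/12800; 4131/12800 23433/6400]
step 1: y = z − H·x̄ = [-101491/5120, -592077/25600]
step 1: S = H·P̄·Hᵀ + R = [161481/1024 638199/5120; 638199/5120 3342153/25600]
step 1: K = P̄·Hᵀ·S⁻¹ = [-354555/14365912 -4340079/14365912; 1015683/3591478 -996381/3591478]
step 1: x' = x̄ + K·y = [2754951/3591478, 1871171/1795739]
step 1: P' = (I − K·H)·P̄ = [4340079/14365912 996381/3591478; 996381/3591478 1006032/1795739]
step 2: x̄ = F·x = [8368464/1795739, -780169/3591478]
step 2: P̄ = F·P·Fᵀ + Q = [45179661/3591478 1160721/7182956; 1160721/7182956 52159271/14365912]
step 2: y = z − H·x̄ = [63325725/3591478, 23309653/1795739]
step 2: S = H·P̄·Hᵀ + R = [2097213015/14365912 802787409/7182956; 802787409/7182956 417391383/3591478]
step 2: K = P̄·Hᵀ·S⁻¹ = [-89198601/3571587716 -2148034809/7143175432; 1008576997/3571587716 -1969637607/7143175432]
step 2: x' = x̄ + K·y = [1130145957/3571587716, 4224126775/3571587716]
step 2: P' = (I − K·H)·P̄ = [2148034809/7143175432 1969637607/7143175432; 1969637607/7143175432 3986791601/7143175432]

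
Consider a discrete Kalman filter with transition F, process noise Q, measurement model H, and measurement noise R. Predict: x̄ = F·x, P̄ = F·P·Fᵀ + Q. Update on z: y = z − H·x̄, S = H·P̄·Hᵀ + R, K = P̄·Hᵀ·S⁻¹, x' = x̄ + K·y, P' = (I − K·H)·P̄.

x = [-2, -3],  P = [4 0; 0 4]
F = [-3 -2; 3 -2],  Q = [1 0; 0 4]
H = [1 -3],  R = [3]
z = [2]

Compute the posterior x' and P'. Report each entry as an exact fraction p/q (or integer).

x̄ = F·x = [12, 0]
P̄ = F·P·Fᵀ + Q = [53 -20; -20 56]
y = z − H·x̄ = [-10]
S = H·P̄·Hᵀ + R = [680]
K = P̄·Hᵀ·S⁻¹ = [113/680; -47/170]
x' = x̄ + K·y = [703/68, 47/17]
P' = (I − K·H)·P̄ = [23271/680 1911/170; 1911/170 342/85]

x' = [703/68, 47/17]
P' = [23271/680 1911/170; 1911/170 342/85]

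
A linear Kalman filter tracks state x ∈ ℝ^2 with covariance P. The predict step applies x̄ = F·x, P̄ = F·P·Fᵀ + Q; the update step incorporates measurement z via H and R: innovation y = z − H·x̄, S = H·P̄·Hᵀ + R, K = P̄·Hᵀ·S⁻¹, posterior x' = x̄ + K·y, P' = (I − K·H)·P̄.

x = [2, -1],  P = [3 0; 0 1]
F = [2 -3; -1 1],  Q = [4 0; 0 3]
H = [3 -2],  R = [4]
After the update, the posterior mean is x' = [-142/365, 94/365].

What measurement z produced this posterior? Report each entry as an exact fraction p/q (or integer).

z = [-2]

x̄ = F·x = [7, -3]
P̄ = F·P·Fᵀ + Q = [25 -9; -9 7]
S = H·P̄·Hᵀ + R = [365]
K = P̄·Hᵀ·S⁻¹ = [93/365; -41/365]
x' − x̄ = [-2697/365, 1189/365] = K·y
y = (KᵀK)⁻¹·Kᵀ·(x' − x̄) = [-29]
z = y + H·x̄ = [-29] + [27] = [-2]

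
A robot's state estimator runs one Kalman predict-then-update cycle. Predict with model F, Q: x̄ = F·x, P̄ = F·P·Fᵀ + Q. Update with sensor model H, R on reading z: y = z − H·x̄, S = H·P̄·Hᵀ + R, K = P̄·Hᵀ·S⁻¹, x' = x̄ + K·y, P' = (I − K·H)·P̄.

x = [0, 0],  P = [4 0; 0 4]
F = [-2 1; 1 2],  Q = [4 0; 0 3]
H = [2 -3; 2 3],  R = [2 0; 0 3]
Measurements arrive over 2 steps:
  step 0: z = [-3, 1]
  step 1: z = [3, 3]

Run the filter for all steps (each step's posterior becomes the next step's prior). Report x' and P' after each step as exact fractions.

step 0: x' = [-13360/27003, 17917/27003], P' = [2776/9001 368/9001; 368/9001 1242/9001]
step 1: x' = [14995289/9851999, 297373/9851999], P' = [2894226/9851999 365052/9851999; 365052/9851999 3951274/29555997]

step 0: x̄ = F·x = [0, 0]
step 0: P̄ = F·P·Fᵀ + Q = [24 0; 0 23]
step 0: y = z − H·x̄ = [-3, 1]
step 0: S = H·P̄·Hᵀ + R = [305 -111; -111 306]
step 0: K = P̄·Hᵀ·S⁻¹ = [2224/9001 6656/27003; -1495/9001 4462/27003]
step 0: x' = x̄ + K·y = [-13360/27003, 17917/27003]
step 0: P' = (I − K·H)·P̄ = [2776/9001 368/9001; 368/9001 1242/9001]
step 1: x̄ = F·x = [14879/9001, 22474/27003]
step 1: P̄ = F·P·Fᵀ + Q = [46878/9001 -4172/9001; -4172/9001 36219/9001]
step 1: y = z − H·x̄ = [19719/9001, -25229/9001]
step 1: S = H·P̄·Hᵀ + R = [581549/9001 -138459/9001; -138459/9001 490422/9001]
step 1: K = P̄·Hᵀ·S⁻¹ = [2346648/9851999 2294536/9851999; -1610585/9851999 4681378/29555997]
step 1: x' = x̄ + K·y = [14995289/9851999, 297373/9851999]
step 1: P' = (I − K·H)·P̄ = [2894226/9851999 365052/9851999; 365052/9851999 3951274/29555997]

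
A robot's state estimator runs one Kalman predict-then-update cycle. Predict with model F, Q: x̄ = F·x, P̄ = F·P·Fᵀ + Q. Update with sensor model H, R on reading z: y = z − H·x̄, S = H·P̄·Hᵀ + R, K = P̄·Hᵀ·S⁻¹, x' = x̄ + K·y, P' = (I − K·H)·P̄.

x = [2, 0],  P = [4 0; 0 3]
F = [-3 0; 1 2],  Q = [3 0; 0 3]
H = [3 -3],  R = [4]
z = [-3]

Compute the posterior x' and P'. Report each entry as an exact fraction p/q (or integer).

x̄ = F·x = [-6, 2]
P̄ = F·P·Fᵀ + Q = [39 -12; -12 19]
y = z − H·x̄ = [21]
S = H·P̄·Hᵀ + R = [742]
K = P̄·Hᵀ·S⁻¹ = [153/742; -93/742]
x' = x̄ + K·y = [-177/106, -67/106]
P' = (I − K·H)·P̄ = [5529/742 5325/742; 5325/742 5449/742]

x' = [-177/106, -67/106]
P' = [5529/742 5325/742; 5325/742 5449/742]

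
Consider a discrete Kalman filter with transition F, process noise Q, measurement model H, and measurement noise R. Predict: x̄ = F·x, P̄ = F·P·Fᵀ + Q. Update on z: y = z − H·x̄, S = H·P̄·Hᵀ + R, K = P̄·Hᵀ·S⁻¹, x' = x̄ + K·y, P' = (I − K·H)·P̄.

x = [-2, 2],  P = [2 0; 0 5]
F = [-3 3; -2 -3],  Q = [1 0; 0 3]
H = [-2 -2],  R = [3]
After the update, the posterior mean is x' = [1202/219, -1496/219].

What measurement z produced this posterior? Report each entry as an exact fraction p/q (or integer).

x̄ = F·x = [12, -2]
P̄ = F·P·Fᵀ + Q = [64 -33; -33 56]
S = H·P̄·Hᵀ + R = [219]
K = P̄·Hᵀ·S⁻¹ = [-62/219; -46/219]
x' − x̄ = [-1426/219, -1058/219] = K·y
y = (KᵀK)⁻¹·Kᵀ·(x' − x̄) = [23]
z = y + H·x̄ = [23] + [-20] = [3]

z = [3]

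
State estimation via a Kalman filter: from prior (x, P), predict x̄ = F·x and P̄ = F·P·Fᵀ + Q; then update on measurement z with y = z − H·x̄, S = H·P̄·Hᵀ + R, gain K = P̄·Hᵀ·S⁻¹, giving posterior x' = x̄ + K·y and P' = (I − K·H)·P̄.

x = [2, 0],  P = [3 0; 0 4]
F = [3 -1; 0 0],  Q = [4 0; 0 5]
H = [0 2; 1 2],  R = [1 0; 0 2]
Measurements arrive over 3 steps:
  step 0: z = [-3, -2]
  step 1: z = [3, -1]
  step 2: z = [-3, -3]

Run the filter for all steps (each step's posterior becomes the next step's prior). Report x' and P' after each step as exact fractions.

step 0: x̄ = F·x = [6, 0]
step 0: P̄ = F·P·Fᵀ + Q = [35 0; 0 5]
step 0: y = z − H·x̄ = [-3, -8]
step 0: S = H·P̄·Hᵀ + R = [21 20; 20 57]
step 0: K = P̄·Hᵀ·S⁻¹ = [-700/797 735/797; 370/797 10/797]
step 0: x' = x̄ + K·y = [1002/797, -1190/797]
step 0: P' = (I − K·H)·P̄ = [2170/797 -350/797; -350/797 185/797]
step 1: x̄ = F·x = [4196/797, 0]
step 1: P̄ = F·P·Fᵀ + Q = [25003/797 0; 0 5]
step 1: y = z − H·x̄ = [3, -4993/797]
step 1: S = H·P̄·Hᵀ + R = [21 20; 20 42537/797]
step 1: K = P̄·Hᵀ·S⁻¹ = [-500060/574477 525063/574477; 265970/574477 7970/574477]
step 1: x' = x̄ + K·y = [-1765091/574477, 747980/574477]
step 1: P' = (I − K·H)·P̄ = [1550186/574477 -250030/574477; -250030/574477 132985/574477]
step 2: x̄ = F·x = [-6043253/574477, 0]
step 2: P̄ = F·P·Fᵀ + Q = [17882747/574477 0; 0 5]
step 2: y = z − H·x̄ = [-3, 4319822/574477]
step 2: S = H·P̄·Hᵀ + R = [21 20; 20 30521241/574477]
step 2: K = P̄·Hᵀ·S⁻¹ = [-357654940/411155261 375537687/411155261; 190317010/411155261 5744770/411155261]
step 2: x' = x̄ + K·y = [-428329927/411155261, -527752810/411155261]
step 2: P' = (I − K·H)·P̄ = [1108730314/411155261 -178827470/411155261; -178827470/411155261 95158505/411155261]

step 0: x' = [1002/797, -1190/797], P' = [2170/797 -350/797; -350/797 185/797]
step 1: x' = [-1765091/574477, 747980/574477], P' = [1550186/574477 -250030/574477; -250030/574477 132985/574477]
step 2: x' = [-428329927/411155261, -527752810/411155261], P' = [1108730314/411155261 -178827470/411155261; -178827470/411155261 95158505/411155261]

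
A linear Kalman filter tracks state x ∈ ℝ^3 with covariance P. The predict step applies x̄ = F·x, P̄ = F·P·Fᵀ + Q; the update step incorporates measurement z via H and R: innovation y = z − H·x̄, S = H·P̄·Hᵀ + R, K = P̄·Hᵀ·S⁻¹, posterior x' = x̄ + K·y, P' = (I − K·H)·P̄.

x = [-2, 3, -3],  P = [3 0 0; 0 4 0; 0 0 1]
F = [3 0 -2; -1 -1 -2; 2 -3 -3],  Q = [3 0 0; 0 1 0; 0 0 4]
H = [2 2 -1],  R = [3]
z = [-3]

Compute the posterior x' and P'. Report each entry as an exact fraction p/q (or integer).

x' = [-289/32, 143/32, -443/64]
P' = [255/16 -97/16 581/32; -97/16 191/16 373/32; 581/32 373/32 3783/64]

x̄ = F·x = [0, 5, -4]
P̄ = F·P·Fᵀ + Q = [34 -5 24; -5 12 12; 24 12 61]
y = z − H·x̄ = [-17]
S = H·P̄·Hᵀ + R = [64]
K = P̄·Hᵀ·S⁻¹ = [17/32; 1/32; 11/64]
x' = x̄ + K·y = [-289/32, 143/32, -443/64]
P' = (I − K·H)·P̄ = [255/16 -97/16 581/32; -97/16 191/16 373/32; 581/32 373/32 3783/64]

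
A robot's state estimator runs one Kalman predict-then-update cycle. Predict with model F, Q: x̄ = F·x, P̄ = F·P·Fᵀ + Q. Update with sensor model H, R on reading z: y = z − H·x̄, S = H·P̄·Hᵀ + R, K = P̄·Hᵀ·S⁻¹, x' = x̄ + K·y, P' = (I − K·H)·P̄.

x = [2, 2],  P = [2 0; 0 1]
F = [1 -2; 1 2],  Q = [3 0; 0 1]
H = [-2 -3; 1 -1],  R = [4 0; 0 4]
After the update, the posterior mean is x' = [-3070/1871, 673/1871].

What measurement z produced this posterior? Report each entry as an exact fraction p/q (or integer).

x̄ = F·x = [-2, 6]
P̄ = F·P·Fᵀ + Q = [9 -2; -2 7]
S = H·P̄·Hᵀ + R = [79 5; 5 24]
K = P̄·Hᵀ·S⁻¹ = [-343/1871 929/1871; -363/1871 -626/1871]
x' − x̄ = [672/1871, -10553/1871] = K·y
y = (KᵀK)⁻¹·Kᵀ·(x' − x̄) = [17, 7]
z = y + H·x̄ = [17, 7] + [-14, -8] = [3, -1]

z = [3, -1]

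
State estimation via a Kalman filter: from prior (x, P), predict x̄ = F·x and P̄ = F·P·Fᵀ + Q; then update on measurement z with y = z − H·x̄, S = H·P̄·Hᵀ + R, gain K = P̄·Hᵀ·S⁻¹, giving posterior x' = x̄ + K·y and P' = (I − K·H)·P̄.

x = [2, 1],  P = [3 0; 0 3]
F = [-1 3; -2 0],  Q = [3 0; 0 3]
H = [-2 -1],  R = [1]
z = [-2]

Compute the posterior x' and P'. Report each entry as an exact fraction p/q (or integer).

x' = [115/43, -145/43]
P' = [123/43 -228/43; -228/43 1851/172]

x̄ = F·x = [1, -4]
P̄ = F·P·Fᵀ + Q = [33 6; 6 15]
y = z − H·x̄ = [-4]
S = H·P̄·Hᵀ + R = [172]
K = P̄·Hᵀ·S⁻¹ = [-18/43; -27/172]
x' = x̄ + K·y = [115/43, -145/43]
P' = (I − K·H)·P̄ = [123/43 -228/43; -228/43 1851/172]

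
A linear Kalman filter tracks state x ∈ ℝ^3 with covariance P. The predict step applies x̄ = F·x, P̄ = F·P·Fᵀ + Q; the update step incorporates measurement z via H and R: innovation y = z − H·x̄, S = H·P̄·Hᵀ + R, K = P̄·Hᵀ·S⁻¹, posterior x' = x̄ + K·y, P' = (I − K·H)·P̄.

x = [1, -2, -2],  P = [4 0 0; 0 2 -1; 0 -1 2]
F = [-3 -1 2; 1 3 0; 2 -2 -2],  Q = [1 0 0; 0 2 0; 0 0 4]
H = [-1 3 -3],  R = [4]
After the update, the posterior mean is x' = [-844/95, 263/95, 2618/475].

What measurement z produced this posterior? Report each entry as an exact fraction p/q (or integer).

z = [1]

x̄ = F·x = [-5, -5, 10]
P̄ = F·P·Fᵀ + Q = [51 -24 -26; -24 24 2; -26 2 28]
S = H·P̄·Hᵀ + R = [475]
K = P̄·Hᵀ·S⁻¹ = [-9/95; 18/95; -52/475]
x' − x̄ = [-369/95, 738/95, -2132/475] = K·y
y = (KᵀK)⁻¹·Kᵀ·(x' − x̄) = [41]
z = y + H·x̄ = [41] + [-40] = [1]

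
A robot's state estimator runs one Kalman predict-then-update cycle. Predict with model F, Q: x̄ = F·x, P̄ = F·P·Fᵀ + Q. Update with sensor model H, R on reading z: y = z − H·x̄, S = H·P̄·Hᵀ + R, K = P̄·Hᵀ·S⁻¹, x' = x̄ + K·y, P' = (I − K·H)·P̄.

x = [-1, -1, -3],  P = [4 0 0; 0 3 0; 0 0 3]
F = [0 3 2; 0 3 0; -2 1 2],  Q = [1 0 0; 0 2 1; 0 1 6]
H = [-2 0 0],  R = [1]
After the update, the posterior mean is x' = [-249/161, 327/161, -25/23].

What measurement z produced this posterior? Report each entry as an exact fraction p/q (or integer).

z = [3]

x̄ = F·x = [-9, -3, -5]
P̄ = F·P·Fᵀ + Q = [40 27 21; 27 29 10; 21 10 37]
S = H·P̄·Hᵀ + R = [161]
K = P̄·Hᵀ·S⁻¹ = [-80/161; -54/161; -6/23]
x' − x̄ = [1200/161, 810/161, 90/23] = K·y
y = (KᵀK)⁻¹·Kᵀ·(x' − x̄) = [-15]
z = y + H·x̄ = [-15] + [18] = [3]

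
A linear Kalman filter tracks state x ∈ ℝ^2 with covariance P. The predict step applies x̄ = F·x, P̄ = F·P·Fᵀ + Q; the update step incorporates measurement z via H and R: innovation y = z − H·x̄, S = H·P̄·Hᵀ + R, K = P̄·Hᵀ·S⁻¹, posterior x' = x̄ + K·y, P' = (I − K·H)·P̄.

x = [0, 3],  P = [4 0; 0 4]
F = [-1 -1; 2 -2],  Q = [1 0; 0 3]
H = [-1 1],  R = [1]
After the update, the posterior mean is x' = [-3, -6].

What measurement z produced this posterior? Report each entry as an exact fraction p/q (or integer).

x̄ = F·x = [-3, -6]
P̄ = F·P·Fᵀ + Q = [9 0; 0 35]
S = H·P̄·Hᵀ + R = [45]
K = P̄·Hᵀ·S⁻¹ = [-1/5; 7/9]
x' − x̄ = [0, 0] = K·y
y = (KᵀK)⁻¹·Kᵀ·(x' − x̄) = [0]
z = y + H·x̄ = [0] + [-3] = [-3]

z = [-3]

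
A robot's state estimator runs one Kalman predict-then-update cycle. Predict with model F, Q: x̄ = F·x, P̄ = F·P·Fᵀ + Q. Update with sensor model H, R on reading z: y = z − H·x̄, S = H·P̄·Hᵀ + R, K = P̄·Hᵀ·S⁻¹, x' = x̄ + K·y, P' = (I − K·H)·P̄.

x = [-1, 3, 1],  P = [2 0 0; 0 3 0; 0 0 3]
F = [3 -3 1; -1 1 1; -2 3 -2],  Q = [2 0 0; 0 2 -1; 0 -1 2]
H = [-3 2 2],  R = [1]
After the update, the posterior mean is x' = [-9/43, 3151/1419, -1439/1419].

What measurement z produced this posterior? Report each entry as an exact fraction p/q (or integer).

x̄ = F·x = [-11, 5, 9]
P̄ = F·P·Fᵀ + Q = [50 -12 -45; -12 10 6; -45 6 49]
S = H·P̄·Hᵀ + R = [1419]
K = P̄·Hᵀ·S⁻¹ = [-8/43; 68/1419; 245/1419]
x' − x̄ = [464/43, -3944/1419, -14210/1419] = K·y
y = (KᵀK)⁻¹·Kᵀ·(x' − x̄) = [-58]
z = y + H·x̄ = [-58] + [61] = [3]

z = [3]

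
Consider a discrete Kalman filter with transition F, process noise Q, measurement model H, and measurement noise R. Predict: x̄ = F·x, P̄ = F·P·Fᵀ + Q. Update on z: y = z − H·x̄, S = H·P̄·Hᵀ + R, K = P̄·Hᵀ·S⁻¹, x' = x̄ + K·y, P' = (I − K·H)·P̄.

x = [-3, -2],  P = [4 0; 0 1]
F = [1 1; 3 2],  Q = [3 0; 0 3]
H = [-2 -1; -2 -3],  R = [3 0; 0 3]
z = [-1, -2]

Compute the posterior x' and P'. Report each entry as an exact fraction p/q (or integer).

x̄ = F·x = [-5, -13]
P̄ = F·P·Fᵀ + Q = [8 14; 14 43]
y = z − H·x̄ = [-24, -51]
S = H·P̄·Hᵀ + R = [134 273; 273 590]
K = P̄·Hᵀ·S⁻¹ = [-1866/4531 418/4531; 971/4531 -1655/4531]
x' = x̄ + K·y = [811/4531, 2198/4531]
P' = (I − K·H)·P̄ = [4512/4531 -3426/4531; -3426/4531 3939/4531]

x' = [811/4531, 2198/4531]
P' = [4512/4531 -3426/4531; -3426/4531 3939/4531]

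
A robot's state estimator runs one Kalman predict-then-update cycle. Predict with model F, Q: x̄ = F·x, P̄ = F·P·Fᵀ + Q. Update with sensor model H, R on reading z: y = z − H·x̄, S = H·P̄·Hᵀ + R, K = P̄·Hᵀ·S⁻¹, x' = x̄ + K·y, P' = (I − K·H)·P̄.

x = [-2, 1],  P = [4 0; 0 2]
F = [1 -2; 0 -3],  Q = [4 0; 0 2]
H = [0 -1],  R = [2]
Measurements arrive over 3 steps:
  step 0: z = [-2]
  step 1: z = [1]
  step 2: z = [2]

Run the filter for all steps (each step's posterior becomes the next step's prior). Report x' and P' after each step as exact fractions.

step 0: x̄ = F·x = [-4, -3]
step 0: P̄ = F·P·Fᵀ + Q = [16 12; 12 20]
step 0: y = z − H·x̄ = [-5]
step 0: S = H·P̄·Hᵀ + R = [22]
step 0: K = P̄·Hᵀ·S⁻¹ = [-6/11; -10/11]
step 0: x' = x̄ + K·y = [-14/11, 17/11]
step 0: P' = (I − K·H)·P̄ = [104/11 12/11; 12/11 20/11]
step 1: x̄ = F·x = [-48/11, -51/11]
step 1: P̄ = F·P·Fᵀ + Q = [180/11 84/11; 84/11 202/11]
step 1: y = z − H·x̄ = [-40/11]
step 1: S = H·P̄·Hᵀ + R = [224/11]
step 1: K = P̄·Hᵀ·S⁻¹ = [-3/8; -101/112]
step 1: x' = x̄ + K·y = [-3, -19/14]
step 1: P' = (I − K·H)·P̄ = [27/2 3/4; 3/4 101/56]
step 2: x̄ = F·x = [-2/7, 57/14]
step 2: P̄ = F·P·Fᵀ + Q = [152/7 60/7; 60/7 1021/56]
step 2: y = z − H·x̄ = [85/14]
step 2: S = H·P̄·Hᵀ + R = [1133/56]
step 2: K = P̄·Hᵀ·S⁻¹ = [-480/1133; -1021/1133]
step 2: x' = x̄ + K·y = [-3238/1133, -1586/1133]
step 2: P' = (I − K·H)·P̄ = [20488/1133 960/1133; 960/1133 2042/1133]

step 0: x' = [-14/11, 17/11], P' = [104/11 12/11; 12/11 20/11]
step 1: x' = [-3, -19/14], P' = [27/2 3/4; 3/4 101/56]
step 2: x' = [-3238/1133, -1586/1133], P' = [20488/1133 960/1133; 960/1133 2042/1133]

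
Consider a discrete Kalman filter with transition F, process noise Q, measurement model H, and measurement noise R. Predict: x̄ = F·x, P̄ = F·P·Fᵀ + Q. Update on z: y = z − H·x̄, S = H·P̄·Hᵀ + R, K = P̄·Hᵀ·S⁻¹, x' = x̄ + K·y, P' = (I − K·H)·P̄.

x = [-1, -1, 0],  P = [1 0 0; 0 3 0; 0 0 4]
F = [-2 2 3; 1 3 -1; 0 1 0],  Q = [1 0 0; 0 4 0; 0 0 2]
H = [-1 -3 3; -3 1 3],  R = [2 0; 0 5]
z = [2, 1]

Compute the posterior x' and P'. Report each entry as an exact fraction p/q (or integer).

x' = [-115601/121246, -92335/121246, -23882/60623]
P' = [688179/121246 312655/121246 263517/60623; 312655/121246 193141/121246 134904/60623; 263517/60623 134904/60623 219829/60623]

x̄ = F·x = [0, -4, -1]
P̄ = F·P·Fᵀ + Q = [53 4 6; 4 36 9; 6 9 5]
y = z − H·x̄ = [-7, 8]
S = H·P̄·Hᵀ + R = [250 2; 2 485]
K = P̄·Hᵀ·S⁻¹ = [-22521/121246 -17078/60623; -41327/121246 6460/60623; -4371/60623 768/60623]
x' = x̄ + K·y = [-115601/121246, -92335/121246, -23882/60623]
P' = (I − K·H)·P̄ = [688179/121246 312655/121246 263517/60623; 312655/121246 193141/121246 134904/60623; 263517/60623 134904/60623 219829/60623]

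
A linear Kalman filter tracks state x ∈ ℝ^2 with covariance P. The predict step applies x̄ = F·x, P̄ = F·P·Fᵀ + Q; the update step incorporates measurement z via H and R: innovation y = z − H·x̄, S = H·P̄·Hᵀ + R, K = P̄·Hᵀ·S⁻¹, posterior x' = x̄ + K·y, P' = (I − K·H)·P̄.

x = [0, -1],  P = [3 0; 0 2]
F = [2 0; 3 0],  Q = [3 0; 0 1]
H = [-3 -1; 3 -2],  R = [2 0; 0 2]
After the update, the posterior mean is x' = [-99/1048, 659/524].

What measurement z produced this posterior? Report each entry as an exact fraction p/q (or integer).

z = [-1, -3]

x̄ = F·x = [0, 0]
P̄ = F·P·Fᵀ + Q = [15 18; 18 28]
S = H·P̄·Hᵀ + R = [273 -25; -25 33]
K = P̄·Hᵀ·S⁻¹ = [-927/4192 441/4192; -689/2096 -649/2096]
x' − x̄ = [-99/1048, 659/524] = K·y
y = (KᵀK)⁻¹·Kᵀ·(x' − x̄) = [-1, -3]
z = y + H·x̄ = [-1, -3] + [0, 0] = [-1, -3]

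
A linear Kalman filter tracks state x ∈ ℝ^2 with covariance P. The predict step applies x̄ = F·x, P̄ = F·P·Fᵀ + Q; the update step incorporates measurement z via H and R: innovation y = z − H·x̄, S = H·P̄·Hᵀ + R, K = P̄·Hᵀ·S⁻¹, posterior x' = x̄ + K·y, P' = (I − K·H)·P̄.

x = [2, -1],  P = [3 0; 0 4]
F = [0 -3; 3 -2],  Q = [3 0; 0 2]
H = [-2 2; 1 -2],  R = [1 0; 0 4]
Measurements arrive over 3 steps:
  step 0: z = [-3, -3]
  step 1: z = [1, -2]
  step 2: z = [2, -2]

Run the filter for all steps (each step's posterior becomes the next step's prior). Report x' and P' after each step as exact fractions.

step 0: x' = [31875/5419, 24002/5419], P' = [23736/5419 21318/5419; 21318/5419 20223/5419]
step 1: x' = [3546306/2625071, 4963349/2625071], P' = [4671384/2625071 3955284/2625071; 3955284/2625071 3851690/2625071]
step 2: x' = [-345721278/203451337, -1220187400/2237964707], P' = [356383452/203451337 302281908/203451337; 302281908/203451337 3248491638/2237964707]

step 0: x̄ = F·x = [3, 8]
step 0: P̄ = F·P·Fᵀ + Q = [39 24; 24 45]
step 0: y = z − H·x̄ = [-13, 10]
step 0: S = H·P̄·Hᵀ + R = [145 -114; -114 127]
step 0: K = P̄·Hᵀ·S⁻¹ = [-4836/5419 -4725/5419; -2190/5419 -4782/5419]
step 0: x' = x̄ + K·y = [31875/5419, 24002/5419]
step 0: P' = (I − K·H)·P̄ = [23736/5419 21318/5419; 21318/5419 20223/5419]
step 1: x̄ = F·x = [-72006/5419, 47621/5419]
step 1: P̄ = F·P·Fᵀ + Q = [198264/5419 -70524/5419; -70524/5419 49538/5419]
step 1: y = z − H·x̄ = [-233835/5419, 156410/5419]
step 1: S = H·P̄·Hᵀ + R = [1560819/5419 -1017824/5419; -1017824/5419 700188/5419]
step 1: K = P̄·Hᵀ·S⁻¹ = [-1432200/2625071 -809796/2625071; -207188/2625071 -937024/2625071]
step 1: x' = x̄ + K·y = [3546306/2625071, 4963349/2625071]
step 1: P' = (I − K·H)·P̄ = [4671384/2625071 3955284/2625071; 3955284/2625071 3851690/2625071]
step 2: x̄ = F·x = [-14890047/2625071, 712220/2625071]
step 2: P̄ = F·P·Fᵀ + Q = [42540423/2625071 -12487416/2625071; -12487416/2625071 15235950/2625071]
step 2: y = z − H·x̄ = [-25954392/2625071, 11064345/2625071]
step 2: S = H·P̄·Hᵀ + R = [333629891/2625071 -220949142/2625071; -220949142/2625071 163934171/2625071]
step 2: K = P̄·Hᵀ·S⁻¹ = [-108203088/203451337 -62045091/203451337; -153218700/2237964707 -792970572/2237964707]
step 2: x' = x̄ + K·y = [-345721278/203451337, -1220187400/2237964707]
step 2: P' = (I − K·H)·P̄ = [356383452/203451337 302281908/203451337; 302281908/203451337 3248491638/2237964707]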